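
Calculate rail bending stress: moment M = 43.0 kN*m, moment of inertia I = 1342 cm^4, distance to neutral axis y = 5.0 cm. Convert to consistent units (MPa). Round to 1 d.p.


Convert units:
M = 43.0 kN*m = 43000000 N*mm
y = 5.0 cm = 50 mm
I = 1342 cm^4 = 13420000 mm^4
sigma = 43000000 * 50 / 13420000
sigma = 160.2 MPa

160.2


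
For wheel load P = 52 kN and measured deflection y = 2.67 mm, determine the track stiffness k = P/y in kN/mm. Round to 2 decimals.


Track stiffness k = P / y
k = 52 / 2.67
k = 19.48 kN/mm

19.48


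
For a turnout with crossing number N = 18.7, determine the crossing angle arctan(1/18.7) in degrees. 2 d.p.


1/N = 1/18.7 = 0.053476
angle = arctan(0.053476) = 0.053425 rad
angle = 0.053425 * 180/pi = 3.06 degrees

3.06


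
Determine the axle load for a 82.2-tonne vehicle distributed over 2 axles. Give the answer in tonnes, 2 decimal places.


Load per axle = total weight / number of axles
Load = 82.2 / 2
Load = 41.10 tonnes

41.10


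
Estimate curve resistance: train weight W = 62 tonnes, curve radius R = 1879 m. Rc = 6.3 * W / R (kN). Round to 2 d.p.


Rc = 6.3 * W / R
Rc = 6.3 * 62 / 1879
Rc = 390.6 / 1879
Rc = 0.21 kN

0.21


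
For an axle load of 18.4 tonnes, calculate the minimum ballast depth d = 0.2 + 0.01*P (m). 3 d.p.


d = 0.2 + 0.01 * 18.4
d = 0.2 + 0.184
d = 0.384 m

0.384


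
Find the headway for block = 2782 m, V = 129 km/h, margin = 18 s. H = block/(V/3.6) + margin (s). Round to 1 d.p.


V = 129 / 3.6 = 35.8333 m/s
Block traversal time = 2782 / 35.8333 = 77.6372 s
Headway = 77.6372 + 18
Headway = 95.6 s

95.6


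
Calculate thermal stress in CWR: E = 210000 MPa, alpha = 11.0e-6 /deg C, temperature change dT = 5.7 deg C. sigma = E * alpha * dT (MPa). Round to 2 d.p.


sigma = E * alpha * dT
sigma = 210000 * 11.0e-6 * 5.7
sigma = 2.31 * 5.7
sigma = 13.17 MPa

13.17


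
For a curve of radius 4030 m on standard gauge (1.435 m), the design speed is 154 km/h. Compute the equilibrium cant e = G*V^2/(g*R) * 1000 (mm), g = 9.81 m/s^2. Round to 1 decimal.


Convert speed: V = 154 / 3.6 = 42.7778 m/s
Apply formula: e = 1.435 * 42.7778^2 / (9.81 * 4030)
e = 1.435 * 1829.9383 / 39534.3
e = 0.066422 m = 66.4 mm

66.4


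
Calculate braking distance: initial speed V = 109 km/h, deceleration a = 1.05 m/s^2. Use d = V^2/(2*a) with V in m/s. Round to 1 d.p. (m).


Convert speed: V = 109 / 3.6 = 30.2778 m/s
V^2 = 916.7438
d = 916.7438 / (2 * 1.05)
d = 916.7438 / 2.1
d = 436.5 m

436.5


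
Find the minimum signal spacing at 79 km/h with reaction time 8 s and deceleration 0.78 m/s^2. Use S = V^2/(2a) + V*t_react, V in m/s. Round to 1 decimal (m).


V = 79 / 3.6 = 21.9444 m/s
Braking distance = 21.9444^2 / (2*0.78) = 308.6914 m
Sighting distance = 21.9444 * 8 = 175.5556 m
S = 308.6914 + 175.5556 = 484.2 m

484.2


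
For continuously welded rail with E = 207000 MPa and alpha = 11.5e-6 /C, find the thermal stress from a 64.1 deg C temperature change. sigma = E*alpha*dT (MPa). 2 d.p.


sigma = E * alpha * dT
sigma = 207000 * 11.5e-6 * 64.1
sigma = 2.3805 * 64.1
sigma = 152.59 MPa

152.59


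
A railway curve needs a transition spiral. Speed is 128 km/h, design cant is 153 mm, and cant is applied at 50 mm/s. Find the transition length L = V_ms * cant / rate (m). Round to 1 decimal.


Convert speed: V = 128 / 3.6 = 35.5556 m/s
L = 35.5556 * 153 / 50
L = 5440.0 / 50
L = 108.8 m

108.8


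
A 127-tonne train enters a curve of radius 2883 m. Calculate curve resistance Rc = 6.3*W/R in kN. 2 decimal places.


Rc = 6.3 * W / R
Rc = 6.3 * 127 / 2883
Rc = 800.1 / 2883
Rc = 0.28 kN

0.28


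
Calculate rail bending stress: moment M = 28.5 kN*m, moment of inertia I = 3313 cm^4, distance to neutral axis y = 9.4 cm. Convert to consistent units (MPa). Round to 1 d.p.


Convert units:
M = 28.5 kN*m = 28500000 N*mm
y = 9.4 cm = 94 mm
I = 3313 cm^4 = 33130000 mm^4
sigma = 28500000 * 94 / 33130000
sigma = 80.9 MPa

80.9


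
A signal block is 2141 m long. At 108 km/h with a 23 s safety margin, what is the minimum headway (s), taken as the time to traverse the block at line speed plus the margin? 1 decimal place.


V = 108 / 3.6 = 30.0 m/s
Block traversal time = 2141 / 30.0 = 71.3667 s
Headway = 71.3667 + 23
Headway = 94.4 s

94.4


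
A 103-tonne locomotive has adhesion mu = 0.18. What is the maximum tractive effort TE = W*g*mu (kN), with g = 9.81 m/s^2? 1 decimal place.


TE_max = W * g * mu
TE_max = 103 * 9.81 * 0.18
TE_max = 1010.43 * 0.18
TE_max = 181.9 kN

181.9


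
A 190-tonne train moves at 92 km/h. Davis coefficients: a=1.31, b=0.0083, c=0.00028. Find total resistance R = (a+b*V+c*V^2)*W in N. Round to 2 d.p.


b*V = 0.0083 * 92 = 0.7636
c*V^2 = 0.00028 * 8464 = 2.36992
R_per_t = 1.31 + 0.7636 + 2.36992 = 4.44352 N/t
R_total = 4.44352 * 190 = 844.27 N

844.27


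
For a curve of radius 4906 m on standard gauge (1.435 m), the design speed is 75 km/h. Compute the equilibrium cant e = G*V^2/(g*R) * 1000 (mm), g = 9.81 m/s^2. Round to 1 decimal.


Convert speed: V = 75 / 3.6 = 20.8333 m/s
Apply formula: e = 1.435 * 20.8333^2 / (9.81 * 4906)
e = 1.435 * 434.0278 / 48127.86
e = 0.012941 m = 12.9 mm

12.9


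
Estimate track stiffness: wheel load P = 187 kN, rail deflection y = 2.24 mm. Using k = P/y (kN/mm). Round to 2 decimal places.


Track stiffness k = P / y
k = 187 / 2.24
k = 83.48 kN/mm

83.48


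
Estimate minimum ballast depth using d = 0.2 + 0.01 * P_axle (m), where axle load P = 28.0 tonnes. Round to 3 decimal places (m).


d = 0.2 + 0.01 * 28.0
d = 0.2 + 0.28
d = 0.480 m

0.480


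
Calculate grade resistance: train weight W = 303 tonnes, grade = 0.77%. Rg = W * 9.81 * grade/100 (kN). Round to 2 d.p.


Rg = W * 9.81 * grade / 100
Rg = 303 * 9.81 * 0.77 / 100
Rg = 2972.43 * 0.0077
Rg = 22.89 kN

22.89


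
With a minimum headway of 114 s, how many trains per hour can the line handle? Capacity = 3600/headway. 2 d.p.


Capacity = 3600 / headway
Capacity = 3600 / 114
Capacity = 31.58 trains/hour

31.58


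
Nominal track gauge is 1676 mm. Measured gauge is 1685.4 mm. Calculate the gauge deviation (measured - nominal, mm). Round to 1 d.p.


Deviation = measured - nominal
Deviation = 1685.4 - 1676
Deviation = 9.4 mm

9.4


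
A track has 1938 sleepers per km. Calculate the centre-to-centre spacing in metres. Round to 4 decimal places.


Spacing = 1000 m / number of sleepers
Spacing = 1000 / 1938
Spacing = 0.5160 m

0.5160


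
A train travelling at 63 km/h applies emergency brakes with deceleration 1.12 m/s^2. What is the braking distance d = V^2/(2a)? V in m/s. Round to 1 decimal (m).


Convert speed: V = 63 / 3.6 = 17.5 m/s
V^2 = 306.25
d = 306.25 / (2 * 1.12)
d = 306.25 / 2.24
d = 136.7 m

136.7


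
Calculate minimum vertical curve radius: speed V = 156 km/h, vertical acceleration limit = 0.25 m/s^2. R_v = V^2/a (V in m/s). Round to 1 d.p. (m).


Convert speed: V = 156 / 3.6 = 43.3333 m/s
V^2 = 1877.7778 m^2/s^2
R_v = 1877.7778 / 0.25
R_v = 7511.1 m

7511.1


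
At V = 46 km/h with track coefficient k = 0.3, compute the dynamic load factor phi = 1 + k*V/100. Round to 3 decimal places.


phi = 1 + k * V / 100
phi = 1 + 0.3 * 46 / 100
phi = 1 + 0.138
phi = 1.138

1.138


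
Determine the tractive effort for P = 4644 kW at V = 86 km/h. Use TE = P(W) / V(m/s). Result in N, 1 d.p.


Convert: P = 4644 kW = 4644000 W
V = 86 / 3.6 = 23.8889 m/s
TE = 4644000 / 23.8889
TE = 194400.0 N

194400.0


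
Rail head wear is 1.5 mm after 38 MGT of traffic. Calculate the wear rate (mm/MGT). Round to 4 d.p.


Wear rate = total wear / cumulative tonnage
Rate = 1.5 / 38
Rate = 0.0395 mm/MGT

0.0395


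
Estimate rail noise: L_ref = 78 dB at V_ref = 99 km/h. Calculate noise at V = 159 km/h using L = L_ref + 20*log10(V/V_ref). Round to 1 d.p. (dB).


V/V_ref = 159 / 99 = 1.606061
log10(1.606061) = 0.205762
20 * 0.205762 = 4.1152
L = 78 + 4.1152 = 82.1 dB

82.1


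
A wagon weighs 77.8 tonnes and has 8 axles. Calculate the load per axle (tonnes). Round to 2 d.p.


Load per axle = total weight / number of axles
Load = 77.8 / 8
Load = 9.73 tonnes

9.73


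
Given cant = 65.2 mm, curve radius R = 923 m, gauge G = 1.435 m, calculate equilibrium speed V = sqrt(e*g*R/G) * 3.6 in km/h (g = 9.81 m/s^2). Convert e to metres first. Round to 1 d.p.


Convert cant: e = 65.2 mm = 0.0652 m
V_ms = sqrt(0.0652 * 9.81 * 923 / 1.435)
V_ms = sqrt(411.402004) = 20.283 m/s
V = 20.283 * 3.6 = 73.0 km/h

73.0


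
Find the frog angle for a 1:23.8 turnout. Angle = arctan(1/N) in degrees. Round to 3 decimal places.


1/N = 1/23.8 = 0.042017
angle = arctan(0.042017) = 0.041992 rad
angle = 0.041992 * 180/pi = 2.406 degrees

2.406


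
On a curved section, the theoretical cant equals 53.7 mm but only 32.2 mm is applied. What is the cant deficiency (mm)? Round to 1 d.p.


Cant deficiency = equilibrium cant - actual cant
CD = 53.7 - 32.2
CD = 21.5 mm

21.5


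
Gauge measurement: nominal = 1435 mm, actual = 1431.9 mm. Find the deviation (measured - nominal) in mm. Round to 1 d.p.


Deviation = measured - nominal
Deviation = 1431.9 - 1435
Deviation = -3.1 mm

-3.1


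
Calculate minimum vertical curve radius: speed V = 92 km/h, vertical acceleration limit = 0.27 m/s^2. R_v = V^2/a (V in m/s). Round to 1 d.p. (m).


Convert speed: V = 92 / 3.6 = 25.5556 m/s
V^2 = 653.0864 m^2/s^2
R_v = 653.0864 / 0.27
R_v = 2418.8 m

2418.8


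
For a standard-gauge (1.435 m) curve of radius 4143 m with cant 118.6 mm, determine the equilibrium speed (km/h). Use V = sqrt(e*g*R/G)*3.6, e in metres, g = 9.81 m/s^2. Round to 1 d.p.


Convert cant: e = 118.6 mm = 0.1186 m
V_ms = sqrt(0.1186 * 9.81 * 4143 / 1.435)
V_ms = sqrt(3359.052013) = 57.9573 m/s
V = 57.9573 * 3.6 = 208.6 km/h

208.6


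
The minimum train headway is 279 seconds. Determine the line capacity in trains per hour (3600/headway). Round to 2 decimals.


Capacity = 3600 / headway
Capacity = 3600 / 279
Capacity = 12.90 trains/hour

12.90


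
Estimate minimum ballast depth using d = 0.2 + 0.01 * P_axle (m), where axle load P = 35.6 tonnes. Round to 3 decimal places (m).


d = 0.2 + 0.01 * 35.6
d = 0.2 + 0.356
d = 0.556 m

0.556


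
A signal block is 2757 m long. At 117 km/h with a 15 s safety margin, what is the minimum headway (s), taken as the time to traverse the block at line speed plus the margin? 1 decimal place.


V = 117 / 3.6 = 32.5 m/s
Block traversal time = 2757 / 32.5 = 84.8308 s
Headway = 84.8308 + 15
Headway = 99.8 s

99.8


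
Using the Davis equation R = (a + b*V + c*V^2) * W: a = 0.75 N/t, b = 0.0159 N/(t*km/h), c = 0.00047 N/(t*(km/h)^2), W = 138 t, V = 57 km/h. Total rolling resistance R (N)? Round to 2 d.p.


b*V = 0.0159 * 57 = 0.9063
c*V^2 = 0.00047 * 3249 = 1.52703
R_per_t = 0.75 + 0.9063 + 1.52703 = 3.18333 N/t
R_total = 3.18333 * 138 = 439.30 N

439.30


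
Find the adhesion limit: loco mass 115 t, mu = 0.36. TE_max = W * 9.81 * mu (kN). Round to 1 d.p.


TE_max = W * g * mu
TE_max = 115 * 9.81 * 0.36
TE_max = 1128.15 * 0.36
TE_max = 406.1 kN

406.1


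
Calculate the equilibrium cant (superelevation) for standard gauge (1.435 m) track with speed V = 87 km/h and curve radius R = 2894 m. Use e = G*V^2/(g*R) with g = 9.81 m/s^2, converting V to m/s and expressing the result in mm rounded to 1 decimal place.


Convert speed: V = 87 / 3.6 = 24.1667 m/s
Apply formula: e = 1.435 * 24.1667^2 / (9.81 * 2894)
e = 1.435 * 584.0278 / 28390.14
e = 0.02952 m = 29.5 mm

29.5


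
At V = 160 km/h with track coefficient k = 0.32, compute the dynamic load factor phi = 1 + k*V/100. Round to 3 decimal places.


phi = 1 + k * V / 100
phi = 1 + 0.32 * 160 / 100
phi = 1 + 0.512
phi = 1.512

1.512


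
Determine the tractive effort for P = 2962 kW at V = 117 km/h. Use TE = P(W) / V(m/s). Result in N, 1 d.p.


Convert: P = 2962 kW = 2962000 W
V = 117 / 3.6 = 32.5 m/s
TE = 2962000 / 32.5
TE = 91138.5 N

91138.5


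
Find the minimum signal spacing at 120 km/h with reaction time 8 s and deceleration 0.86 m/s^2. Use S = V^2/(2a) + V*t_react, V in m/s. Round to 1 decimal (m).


V = 120 / 3.6 = 33.3333 m/s
Braking distance = 33.3333^2 / (2*0.86) = 645.9948 m
Sighting distance = 33.3333 * 8 = 266.6667 m
S = 645.9948 + 266.6667 = 912.7 m

912.7


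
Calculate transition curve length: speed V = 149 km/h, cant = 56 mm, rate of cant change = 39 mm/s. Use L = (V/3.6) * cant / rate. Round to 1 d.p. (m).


Convert speed: V = 149 / 3.6 = 41.3889 m/s
L = 41.3889 * 56 / 39
L = 2317.7778 / 39
L = 59.4 m

59.4


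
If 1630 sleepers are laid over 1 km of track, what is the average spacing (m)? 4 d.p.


Spacing = 1000 m / number of sleepers
Spacing = 1000 / 1630
Spacing = 0.6135 m

0.6135


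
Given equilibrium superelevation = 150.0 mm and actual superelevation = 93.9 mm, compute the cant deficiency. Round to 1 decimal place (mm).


Cant deficiency = equilibrium cant - actual cant
CD = 150.0 - 93.9
CD = 56.1 mm

56.1


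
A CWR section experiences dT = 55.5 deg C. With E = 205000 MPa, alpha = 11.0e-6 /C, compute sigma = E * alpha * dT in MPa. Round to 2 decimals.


sigma = E * alpha * dT
sigma = 205000 * 11.0e-6 * 55.5
sigma = 2.255 * 55.5
sigma = 125.15 MPa

125.15


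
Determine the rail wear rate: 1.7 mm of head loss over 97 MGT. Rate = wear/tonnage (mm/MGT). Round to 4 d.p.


Wear rate = total wear / cumulative tonnage
Rate = 1.7 / 97
Rate = 0.0175 mm/MGT

0.0175


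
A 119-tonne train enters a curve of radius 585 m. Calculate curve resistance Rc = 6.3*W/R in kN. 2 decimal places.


Rc = 6.3 * W / R
Rc = 6.3 * 119 / 585
Rc = 749.7 / 585
Rc = 1.28 kN

1.28


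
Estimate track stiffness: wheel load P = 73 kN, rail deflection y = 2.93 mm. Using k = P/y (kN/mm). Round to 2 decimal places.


Track stiffness k = P / y
k = 73 / 2.93
k = 24.91 kN/mm

24.91


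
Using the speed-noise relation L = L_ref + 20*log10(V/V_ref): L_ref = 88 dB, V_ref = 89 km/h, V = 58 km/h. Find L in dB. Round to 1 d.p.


V/V_ref = 58 / 89 = 0.651685
log10(0.651685) = -0.185962
20 * -0.185962 = -3.7192
L = 88 + -3.7192 = 84.3 dB

84.3


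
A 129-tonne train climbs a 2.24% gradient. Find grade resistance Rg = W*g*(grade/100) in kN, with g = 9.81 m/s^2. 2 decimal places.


Rg = W * 9.81 * grade / 100
Rg = 129 * 9.81 * 2.24 / 100
Rg = 1265.49 * 0.0224
Rg = 28.35 kN

28.35


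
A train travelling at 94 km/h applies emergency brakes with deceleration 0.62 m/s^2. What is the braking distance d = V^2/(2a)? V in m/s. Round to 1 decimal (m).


Convert speed: V = 94 / 3.6 = 26.1111 m/s
V^2 = 681.7901
d = 681.7901 / (2 * 0.62)
d = 681.7901 / 1.24
d = 549.8 m

549.8


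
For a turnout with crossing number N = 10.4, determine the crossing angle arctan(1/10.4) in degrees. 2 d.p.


1/N = 1/10.4 = 0.096154
angle = arctan(0.096154) = 0.095859 rad
angle = 0.095859 * 180/pi = 5.49 degrees

5.49


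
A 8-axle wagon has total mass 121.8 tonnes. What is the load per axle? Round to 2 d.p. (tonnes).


Load per axle = total weight / number of axles
Load = 121.8 / 8
Load = 15.23 tonnes

15.23


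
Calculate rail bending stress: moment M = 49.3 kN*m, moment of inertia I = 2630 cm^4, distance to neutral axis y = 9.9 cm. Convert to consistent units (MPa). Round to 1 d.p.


Convert units:
M = 49.3 kN*m = 49300000 N*mm
y = 9.9 cm = 99 mm
I = 2630 cm^4 = 26300000 mm^4
sigma = 49300000 * 99 / 26300000
sigma = 185.6 MPa

185.6


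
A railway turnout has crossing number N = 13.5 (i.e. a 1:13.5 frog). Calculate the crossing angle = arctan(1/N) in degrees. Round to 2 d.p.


1/N = 1/13.5 = 0.074074
angle = arctan(0.074074) = 0.073939 rad
angle = 0.073939 * 180/pi = 4.24 degrees

4.24


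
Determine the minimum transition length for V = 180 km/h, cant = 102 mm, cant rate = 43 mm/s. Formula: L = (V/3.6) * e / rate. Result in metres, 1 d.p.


Convert speed: V = 180 / 3.6 = 50.0 m/s
L = 50.0 * 102 / 43
L = 5100.0 / 43
L = 118.6 m

118.6


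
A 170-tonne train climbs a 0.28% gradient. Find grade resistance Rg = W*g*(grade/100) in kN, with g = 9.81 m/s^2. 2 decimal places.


Rg = W * 9.81 * grade / 100
Rg = 170 * 9.81 * 0.28 / 100
Rg = 1667.7 * 0.0028
Rg = 4.67 kN

4.67


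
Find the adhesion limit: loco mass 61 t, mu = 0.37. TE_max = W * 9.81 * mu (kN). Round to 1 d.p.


TE_max = W * g * mu
TE_max = 61 * 9.81 * 0.37
TE_max = 598.41 * 0.37
TE_max = 221.4 kN

221.4


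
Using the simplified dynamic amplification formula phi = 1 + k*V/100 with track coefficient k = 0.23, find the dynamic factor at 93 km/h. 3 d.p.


phi = 1 + k * V / 100
phi = 1 + 0.23 * 93 / 100
phi = 1 + 0.2139
phi = 1.214

1.214


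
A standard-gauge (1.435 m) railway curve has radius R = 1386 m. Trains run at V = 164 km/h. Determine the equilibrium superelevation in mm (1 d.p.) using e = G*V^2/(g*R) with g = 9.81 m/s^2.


Convert speed: V = 164 / 3.6 = 45.5556 m/s
Apply formula: e = 1.435 * 45.5556^2 / (9.81 * 1386)
e = 1.435 * 2075.3086 / 13596.66
e = 0.219029 m = 219.0 mm

219.0


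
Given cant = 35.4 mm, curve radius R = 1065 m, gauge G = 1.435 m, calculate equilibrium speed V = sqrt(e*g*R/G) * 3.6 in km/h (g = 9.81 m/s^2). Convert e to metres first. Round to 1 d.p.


Convert cant: e = 35.4 mm = 0.0354 m
V_ms = sqrt(0.0354 * 9.81 * 1065 / 1.435)
V_ms = sqrt(257.732969) = 16.0541 m/s
V = 16.0541 * 3.6 = 57.8 km/h

57.8


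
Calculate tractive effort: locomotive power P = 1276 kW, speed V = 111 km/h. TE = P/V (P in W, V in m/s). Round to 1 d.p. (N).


Convert: P = 1276 kW = 1276000 W
V = 111 / 3.6 = 30.8333 m/s
TE = 1276000 / 30.8333
TE = 41383.8 N

41383.8


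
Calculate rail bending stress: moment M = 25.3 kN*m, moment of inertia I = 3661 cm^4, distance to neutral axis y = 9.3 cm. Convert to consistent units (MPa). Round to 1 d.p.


Convert units:
M = 25.3 kN*m = 25300000 N*mm
y = 9.3 cm = 93 mm
I = 3661 cm^4 = 36610000 mm^4
sigma = 25300000 * 93 / 36610000
sigma = 64.3 MPa

64.3


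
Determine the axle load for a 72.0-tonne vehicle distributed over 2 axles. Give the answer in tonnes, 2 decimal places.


Load per axle = total weight / number of axles
Load = 72.0 / 2
Load = 36.00 tonnes

36.00


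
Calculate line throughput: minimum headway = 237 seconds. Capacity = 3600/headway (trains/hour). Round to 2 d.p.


Capacity = 3600 / headway
Capacity = 3600 / 237
Capacity = 15.19 trains/hour

15.19


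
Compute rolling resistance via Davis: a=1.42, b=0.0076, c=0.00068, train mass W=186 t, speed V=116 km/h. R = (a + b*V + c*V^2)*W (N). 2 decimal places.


b*V = 0.0076 * 116 = 0.8816
c*V^2 = 0.00068 * 13456 = 9.15008
R_per_t = 1.42 + 0.8816 + 9.15008 = 11.45168 N/t
R_total = 11.45168 * 186 = 2130.01 N

2130.01


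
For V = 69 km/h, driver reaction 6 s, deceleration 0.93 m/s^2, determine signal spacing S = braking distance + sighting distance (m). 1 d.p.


V = 69 / 3.6 = 19.1667 m/s
Braking distance = 19.1667^2 / (2*0.93) = 197.506 m
Sighting distance = 19.1667 * 6 = 115.0 m
S = 197.506 + 115.0 = 312.5 m

312.5


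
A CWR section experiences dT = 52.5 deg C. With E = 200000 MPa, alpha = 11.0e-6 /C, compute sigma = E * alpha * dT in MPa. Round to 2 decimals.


sigma = E * alpha * dT
sigma = 200000 * 11.0e-6 * 52.5
sigma = 2.2 * 52.5
sigma = 115.50 MPa

115.50


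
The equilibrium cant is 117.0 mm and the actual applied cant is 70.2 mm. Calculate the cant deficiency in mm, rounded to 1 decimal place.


Cant deficiency = equilibrium cant - actual cant
CD = 117.0 - 70.2
CD = 46.8 mm

46.8


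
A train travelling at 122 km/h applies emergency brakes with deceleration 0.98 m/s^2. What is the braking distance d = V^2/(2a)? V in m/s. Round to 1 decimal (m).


Convert speed: V = 122 / 3.6 = 33.8889 m/s
V^2 = 1148.4568
d = 1148.4568 / (2 * 0.98)
d = 1148.4568 / 1.96
d = 585.9 m

585.9


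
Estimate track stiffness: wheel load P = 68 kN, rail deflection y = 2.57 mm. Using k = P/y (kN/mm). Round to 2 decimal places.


Track stiffness k = P / y
k = 68 / 2.57
k = 26.46 kN/mm

26.46


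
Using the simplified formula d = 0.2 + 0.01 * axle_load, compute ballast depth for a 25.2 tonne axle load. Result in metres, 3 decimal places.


d = 0.2 + 0.01 * 25.2
d = 0.2 + 0.252
d = 0.452 m

0.452


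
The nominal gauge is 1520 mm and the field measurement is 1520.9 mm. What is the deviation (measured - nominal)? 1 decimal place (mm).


Deviation = measured - nominal
Deviation = 1520.9 - 1520
Deviation = 0.9 mm

0.9


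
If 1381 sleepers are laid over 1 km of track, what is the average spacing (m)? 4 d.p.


Spacing = 1000 m / number of sleepers
Spacing = 1000 / 1381
Spacing = 0.7241 m

0.7241


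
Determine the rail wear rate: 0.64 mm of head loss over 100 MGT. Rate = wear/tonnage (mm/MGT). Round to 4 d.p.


Wear rate = total wear / cumulative tonnage
Rate = 0.64 / 100
Rate = 0.0064 mm/MGT

0.0064


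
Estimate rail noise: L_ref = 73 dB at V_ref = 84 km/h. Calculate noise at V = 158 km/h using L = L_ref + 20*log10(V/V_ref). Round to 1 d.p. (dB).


V/V_ref = 158 / 84 = 1.880952
log10(1.880952) = 0.274378
20 * 0.274378 = 5.4876
L = 73 + 5.4876 = 78.5 dB

78.5


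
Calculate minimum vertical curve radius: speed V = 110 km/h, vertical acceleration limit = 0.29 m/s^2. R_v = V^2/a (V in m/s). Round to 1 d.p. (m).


Convert speed: V = 110 / 3.6 = 30.5556 m/s
V^2 = 933.642 m^2/s^2
R_v = 933.642 / 0.29
R_v = 3219.5 m

3219.5


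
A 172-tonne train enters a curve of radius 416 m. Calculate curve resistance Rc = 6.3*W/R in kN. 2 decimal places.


Rc = 6.3 * W / R
Rc = 6.3 * 172 / 416
Rc = 1083.6 / 416
Rc = 2.60 kN

2.60


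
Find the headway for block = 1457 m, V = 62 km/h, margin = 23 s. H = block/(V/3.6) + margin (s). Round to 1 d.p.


V = 62 / 3.6 = 17.2222 m/s
Block traversal time = 1457 / 17.2222 = 84.6 s
Headway = 84.6 + 23
Headway = 107.6 s

107.6


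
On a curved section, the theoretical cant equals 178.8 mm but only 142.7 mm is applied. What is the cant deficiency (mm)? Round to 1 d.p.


Cant deficiency = equilibrium cant - actual cant
CD = 178.8 - 142.7
CD = 36.1 mm

36.1


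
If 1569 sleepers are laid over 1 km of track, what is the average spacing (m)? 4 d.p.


Spacing = 1000 m / number of sleepers
Spacing = 1000 / 1569
Spacing = 0.6373 m

0.6373


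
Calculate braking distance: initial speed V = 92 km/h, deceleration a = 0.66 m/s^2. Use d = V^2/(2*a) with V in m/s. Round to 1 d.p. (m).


Convert speed: V = 92 / 3.6 = 25.5556 m/s
V^2 = 653.0864
d = 653.0864 / (2 * 0.66)
d = 653.0864 / 1.32
d = 494.8 m

494.8


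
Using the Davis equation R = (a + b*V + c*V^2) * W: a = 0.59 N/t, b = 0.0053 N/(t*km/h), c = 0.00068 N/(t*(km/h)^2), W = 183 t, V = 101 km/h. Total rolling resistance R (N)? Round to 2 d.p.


b*V = 0.0053 * 101 = 0.5353
c*V^2 = 0.00068 * 10201 = 6.93668
R_per_t = 0.59 + 0.5353 + 6.93668 = 8.06198 N/t
R_total = 8.06198 * 183 = 1475.34 N

1475.34


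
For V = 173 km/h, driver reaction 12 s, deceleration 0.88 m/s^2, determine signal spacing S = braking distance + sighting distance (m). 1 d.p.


V = 173 / 3.6 = 48.0556 m/s
Braking distance = 48.0556^2 / (2*0.88) = 1312.123 m
Sighting distance = 48.0556 * 12 = 576.6667 m
S = 1312.123 + 576.6667 = 1888.8 m

1888.8


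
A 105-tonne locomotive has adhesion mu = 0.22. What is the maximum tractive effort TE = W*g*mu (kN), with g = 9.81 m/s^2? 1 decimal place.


TE_max = W * g * mu
TE_max = 105 * 9.81 * 0.22
TE_max = 1030.05 * 0.22
TE_max = 226.6 kN

226.6


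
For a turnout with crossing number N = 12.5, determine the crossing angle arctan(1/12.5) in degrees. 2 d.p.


1/N = 1/12.5 = 0.08
angle = arctan(0.08) = 0.07983 rad
angle = 0.07983 * 180/pi = 4.57 degrees

4.57


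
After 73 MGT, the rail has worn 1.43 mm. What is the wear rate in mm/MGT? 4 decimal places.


Wear rate = total wear / cumulative tonnage
Rate = 1.43 / 73
Rate = 0.0196 mm/MGT

0.0196


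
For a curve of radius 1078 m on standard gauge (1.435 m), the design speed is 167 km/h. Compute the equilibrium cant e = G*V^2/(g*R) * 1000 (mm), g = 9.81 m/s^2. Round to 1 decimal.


Convert speed: V = 167 / 3.6 = 46.3889 m/s
Apply formula: e = 1.435 * 46.3889^2 / (9.81 * 1078)
e = 1.435 * 2151.929 / 10575.18
e = 0.292006 m = 292.0 mm

292.0


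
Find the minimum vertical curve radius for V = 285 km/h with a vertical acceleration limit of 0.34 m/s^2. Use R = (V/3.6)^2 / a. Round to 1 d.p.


Convert speed: V = 285 / 3.6 = 79.1667 m/s
V^2 = 6267.3611 m^2/s^2
R_v = 6267.3611 / 0.34
R_v = 18433.4 m

18433.4


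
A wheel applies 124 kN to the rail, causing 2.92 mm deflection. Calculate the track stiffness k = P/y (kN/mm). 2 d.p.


Track stiffness k = P / y
k = 124 / 2.92
k = 42.47 kN/mm

42.47


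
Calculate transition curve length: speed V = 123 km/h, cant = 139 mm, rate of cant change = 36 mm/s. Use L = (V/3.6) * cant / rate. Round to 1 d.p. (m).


Convert speed: V = 123 / 3.6 = 34.1667 m/s
L = 34.1667 * 139 / 36
L = 4749.1667 / 36
L = 131.9 m

131.9


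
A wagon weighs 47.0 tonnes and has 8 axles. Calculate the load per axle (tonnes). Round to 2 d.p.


Load per axle = total weight / number of axles
Load = 47.0 / 8
Load = 5.88 tonnes

5.88


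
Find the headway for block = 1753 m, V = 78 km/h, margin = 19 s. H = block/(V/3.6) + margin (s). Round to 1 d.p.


V = 78 / 3.6 = 21.6667 m/s
Block traversal time = 1753 / 21.6667 = 80.9077 s
Headway = 80.9077 + 19
Headway = 99.9 s

99.9


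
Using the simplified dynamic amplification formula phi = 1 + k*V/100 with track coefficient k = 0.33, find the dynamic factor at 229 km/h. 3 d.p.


phi = 1 + k * V / 100
phi = 1 + 0.33 * 229 / 100
phi = 1 + 0.7557
phi = 1.756

1.756


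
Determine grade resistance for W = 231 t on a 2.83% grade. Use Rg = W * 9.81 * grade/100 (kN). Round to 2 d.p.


Rg = W * 9.81 * grade / 100
Rg = 231 * 9.81 * 2.83 / 100
Rg = 2266.11 * 0.0283
Rg = 64.13 kN

64.13


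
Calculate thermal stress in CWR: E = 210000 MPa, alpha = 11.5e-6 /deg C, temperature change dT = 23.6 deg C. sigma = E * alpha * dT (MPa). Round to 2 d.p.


sigma = E * alpha * dT
sigma = 210000 * 11.5e-6 * 23.6
sigma = 2.415 * 23.6
sigma = 56.99 MPa

56.99


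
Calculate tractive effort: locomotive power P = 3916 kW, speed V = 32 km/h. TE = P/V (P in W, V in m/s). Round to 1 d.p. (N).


Convert: P = 3916 kW = 3916000 W
V = 32 / 3.6 = 8.8889 m/s
TE = 3916000 / 8.8889
TE = 440550.0 N

440550.0


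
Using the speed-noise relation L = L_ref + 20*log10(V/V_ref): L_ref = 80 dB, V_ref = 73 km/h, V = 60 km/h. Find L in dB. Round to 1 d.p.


V/V_ref = 60 / 73 = 0.821918
log10(0.821918) = -0.085172
20 * -0.085172 = -1.7034
L = 80 + -1.7034 = 78.3 dB

78.3


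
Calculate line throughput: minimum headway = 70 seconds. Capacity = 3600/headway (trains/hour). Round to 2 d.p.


Capacity = 3600 / headway
Capacity = 3600 / 70
Capacity = 51.43 trains/hour

51.43


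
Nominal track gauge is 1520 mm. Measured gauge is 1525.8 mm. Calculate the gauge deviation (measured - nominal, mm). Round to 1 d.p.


Deviation = measured - nominal
Deviation = 1525.8 - 1520
Deviation = 5.8 mm

5.8


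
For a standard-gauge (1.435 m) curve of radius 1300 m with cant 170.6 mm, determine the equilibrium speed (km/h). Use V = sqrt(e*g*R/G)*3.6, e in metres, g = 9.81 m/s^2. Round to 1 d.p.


Convert cant: e = 170.6 mm = 0.1706 m
V_ms = sqrt(0.1706 * 9.81 * 1300 / 1.435)
V_ms = sqrt(1516.140627) = 38.9377 m/s
V = 38.9377 * 3.6 = 140.2 km/h

140.2


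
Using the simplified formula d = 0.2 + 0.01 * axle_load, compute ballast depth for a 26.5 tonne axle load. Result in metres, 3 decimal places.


d = 0.2 + 0.01 * 26.5
d = 0.2 + 0.265
d = 0.465 m

0.465


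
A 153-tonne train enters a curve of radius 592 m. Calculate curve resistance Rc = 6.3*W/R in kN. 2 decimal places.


Rc = 6.3 * W / R
Rc = 6.3 * 153 / 592
Rc = 963.9 / 592
Rc = 1.63 kN

1.63


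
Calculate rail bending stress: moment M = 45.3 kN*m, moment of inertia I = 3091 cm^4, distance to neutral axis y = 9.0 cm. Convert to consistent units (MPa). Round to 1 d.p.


Convert units:
M = 45.3 kN*m = 45300000 N*mm
y = 9.0 cm = 90 mm
I = 3091 cm^4 = 30910000 mm^4
sigma = 45300000 * 90 / 30910000
sigma = 131.9 MPa

131.9


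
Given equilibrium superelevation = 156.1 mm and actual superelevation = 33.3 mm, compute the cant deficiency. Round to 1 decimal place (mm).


Cant deficiency = equilibrium cant - actual cant
CD = 156.1 - 33.3
CD = 122.8 mm

122.8


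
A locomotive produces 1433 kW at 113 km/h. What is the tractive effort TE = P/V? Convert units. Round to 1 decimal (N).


Convert: P = 1433 kW = 1433000 W
V = 113 / 3.6 = 31.3889 m/s
TE = 1433000 / 31.3889
TE = 45653.1 N

45653.1


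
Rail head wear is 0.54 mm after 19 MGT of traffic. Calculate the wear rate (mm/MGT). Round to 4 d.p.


Wear rate = total wear / cumulative tonnage
Rate = 0.54 / 19
Rate = 0.0284 mm/MGT

0.0284


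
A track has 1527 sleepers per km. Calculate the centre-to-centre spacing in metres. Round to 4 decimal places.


Spacing = 1000 m / number of sleepers
Spacing = 1000 / 1527
Spacing = 0.6549 m

0.6549


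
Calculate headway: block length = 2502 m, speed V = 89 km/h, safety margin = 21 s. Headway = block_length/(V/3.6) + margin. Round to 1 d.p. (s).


V = 89 / 3.6 = 24.7222 m/s
Block traversal time = 2502 / 24.7222 = 101.2045 s
Headway = 101.2045 + 21
Headway = 122.2 s

122.2


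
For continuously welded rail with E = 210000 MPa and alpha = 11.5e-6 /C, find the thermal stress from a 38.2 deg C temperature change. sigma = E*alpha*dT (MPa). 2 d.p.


sigma = E * alpha * dT
sigma = 210000 * 11.5e-6 * 38.2
sigma = 2.415 * 38.2
sigma = 92.25 MPa

92.25


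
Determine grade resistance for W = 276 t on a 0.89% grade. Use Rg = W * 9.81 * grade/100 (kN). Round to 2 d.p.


Rg = W * 9.81 * grade / 100
Rg = 276 * 9.81 * 0.89 / 100
Rg = 2707.56 * 0.0089
Rg = 24.10 kN

24.10


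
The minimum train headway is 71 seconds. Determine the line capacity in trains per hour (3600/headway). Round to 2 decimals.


Capacity = 3600 / headway
Capacity = 3600 / 71
Capacity = 50.70 trains/hour

50.70


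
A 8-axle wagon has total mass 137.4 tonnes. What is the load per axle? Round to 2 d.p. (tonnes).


Load per axle = total weight / number of axles
Load = 137.4 / 8
Load = 17.18 tonnes

17.18


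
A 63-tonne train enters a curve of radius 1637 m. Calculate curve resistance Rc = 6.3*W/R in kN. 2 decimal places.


Rc = 6.3 * W / R
Rc = 6.3 * 63 / 1637
Rc = 396.9 / 1637
Rc = 0.24 kN

0.24


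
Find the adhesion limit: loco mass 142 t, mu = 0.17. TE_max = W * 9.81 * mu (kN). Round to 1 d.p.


TE_max = W * g * mu
TE_max = 142 * 9.81 * 0.17
TE_max = 1393.02 * 0.17
TE_max = 236.8 kN

236.8


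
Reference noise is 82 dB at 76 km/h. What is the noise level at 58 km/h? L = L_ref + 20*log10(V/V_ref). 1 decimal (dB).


V/V_ref = 58 / 76 = 0.763158
log10(0.763158) = -0.117386
20 * -0.117386 = -2.3477
L = 82 + -2.3477 = 79.7 dB

79.7


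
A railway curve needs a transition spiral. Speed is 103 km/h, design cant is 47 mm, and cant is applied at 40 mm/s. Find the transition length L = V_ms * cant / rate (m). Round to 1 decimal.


Convert speed: V = 103 / 3.6 = 28.6111 m/s
L = 28.6111 * 47 / 40
L = 1344.7222 / 40
L = 33.6 m

33.6


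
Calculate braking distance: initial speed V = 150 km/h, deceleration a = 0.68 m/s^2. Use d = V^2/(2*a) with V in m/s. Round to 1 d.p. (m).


Convert speed: V = 150 / 3.6 = 41.6667 m/s
V^2 = 1736.1111
d = 1736.1111 / (2 * 0.68)
d = 1736.1111 / 1.36
d = 1276.6 m

1276.6


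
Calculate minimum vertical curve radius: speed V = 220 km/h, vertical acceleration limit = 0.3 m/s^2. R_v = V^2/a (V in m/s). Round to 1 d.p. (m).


Convert speed: V = 220 / 3.6 = 61.1111 m/s
V^2 = 3734.5679 m^2/s^2
R_v = 3734.5679 / 0.3
R_v = 12448.6 m

12448.6


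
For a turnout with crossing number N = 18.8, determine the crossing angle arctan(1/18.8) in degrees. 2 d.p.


1/N = 1/18.8 = 0.053191
angle = arctan(0.053191) = 0.053141 rad
angle = 0.053141 * 180/pi = 3.04 degrees

3.04


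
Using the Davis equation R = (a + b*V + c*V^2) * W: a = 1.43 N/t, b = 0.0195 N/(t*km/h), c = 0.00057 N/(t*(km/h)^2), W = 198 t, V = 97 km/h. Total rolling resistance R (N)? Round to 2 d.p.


b*V = 0.0195 * 97 = 1.8915
c*V^2 = 0.00057 * 9409 = 5.36313
R_per_t = 1.43 + 1.8915 + 5.36313 = 8.68463 N/t
R_total = 8.68463 * 198 = 1719.56 N

1719.56


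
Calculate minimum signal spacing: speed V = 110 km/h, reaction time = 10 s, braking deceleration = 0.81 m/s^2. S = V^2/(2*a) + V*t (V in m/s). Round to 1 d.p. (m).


V = 110 / 3.6 = 30.5556 m/s
Braking distance = 30.5556^2 / (2*0.81) = 576.3222 m
Sighting distance = 30.5556 * 10 = 305.5556 m
S = 576.3222 + 305.5556 = 881.9 m

881.9


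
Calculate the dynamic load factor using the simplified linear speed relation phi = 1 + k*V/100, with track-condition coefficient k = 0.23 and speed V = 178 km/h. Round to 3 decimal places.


phi = 1 + k * V / 100
phi = 1 + 0.23 * 178 / 100
phi = 1 + 0.4094
phi = 1.409

1.409


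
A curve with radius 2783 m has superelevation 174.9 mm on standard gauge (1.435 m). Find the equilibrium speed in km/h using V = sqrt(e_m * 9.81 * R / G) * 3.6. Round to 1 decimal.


Convert cant: e = 174.9 mm = 0.1749 m
V_ms = sqrt(0.1749 * 9.81 * 2783 / 1.435)
V_ms = sqrt(3327.515768) = 57.6846 m/s
V = 57.6846 * 3.6 = 207.7 km/h

207.7


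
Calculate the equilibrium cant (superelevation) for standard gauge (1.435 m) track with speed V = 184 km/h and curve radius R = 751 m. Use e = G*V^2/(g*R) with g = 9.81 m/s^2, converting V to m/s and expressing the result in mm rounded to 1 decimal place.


Convert speed: V = 184 / 3.6 = 51.1111 m/s
Apply formula: e = 1.435 * 51.1111^2 / (9.81 * 751)
e = 1.435 * 2612.3457 / 7367.31
e = 0.508831 m = 508.8 mm

508.8


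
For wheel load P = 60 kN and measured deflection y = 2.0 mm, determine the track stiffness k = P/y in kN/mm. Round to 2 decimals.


Track stiffness k = P / y
k = 60 / 2.0
k = 30.00 kN/mm

30.00


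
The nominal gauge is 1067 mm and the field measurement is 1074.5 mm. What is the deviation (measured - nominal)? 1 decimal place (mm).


Deviation = measured - nominal
Deviation = 1074.5 - 1067
Deviation = 7.5 mm

7.5


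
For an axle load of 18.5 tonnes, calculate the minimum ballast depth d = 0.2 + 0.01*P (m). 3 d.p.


d = 0.2 + 0.01 * 18.5
d = 0.2 + 0.185
d = 0.385 m

0.385


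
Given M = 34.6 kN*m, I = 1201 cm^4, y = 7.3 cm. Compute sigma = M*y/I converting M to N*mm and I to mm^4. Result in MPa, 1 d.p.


Convert units:
M = 34.6 kN*m = 34600000 N*mm
y = 7.3 cm = 73 mm
I = 1201 cm^4 = 12010000 mm^4
sigma = 34600000 * 73 / 12010000
sigma = 210.3 MPa

210.3


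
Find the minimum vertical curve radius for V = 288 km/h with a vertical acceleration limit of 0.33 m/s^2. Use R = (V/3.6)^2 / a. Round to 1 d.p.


Convert speed: V = 288 / 3.6 = 80.0 m/s
V^2 = 6400.0 m^2/s^2
R_v = 6400.0 / 0.33
R_v = 19393.9 m

19393.9


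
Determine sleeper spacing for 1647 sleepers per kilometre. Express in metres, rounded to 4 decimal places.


Spacing = 1000 m / number of sleepers
Spacing = 1000 / 1647
Spacing = 0.6072 m

0.6072


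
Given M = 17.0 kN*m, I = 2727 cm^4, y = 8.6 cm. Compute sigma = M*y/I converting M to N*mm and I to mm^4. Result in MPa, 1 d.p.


Convert units:
M = 17.0 kN*m = 17000000 N*mm
y = 8.6 cm = 86 mm
I = 2727 cm^4 = 27270000 mm^4
sigma = 17000000 * 86 / 27270000
sigma = 53.6 MPa

53.6


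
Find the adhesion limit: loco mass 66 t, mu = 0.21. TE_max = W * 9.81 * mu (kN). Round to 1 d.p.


TE_max = W * g * mu
TE_max = 66 * 9.81 * 0.21
TE_max = 647.46 * 0.21
TE_max = 136.0 kN

136.0


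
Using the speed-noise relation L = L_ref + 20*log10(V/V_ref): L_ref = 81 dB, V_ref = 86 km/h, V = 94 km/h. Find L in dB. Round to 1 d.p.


V/V_ref = 94 / 86 = 1.093023
log10(1.093023) = 0.038629
20 * 0.038629 = 0.7726
L = 81 + 0.7726 = 81.8 dB

81.8


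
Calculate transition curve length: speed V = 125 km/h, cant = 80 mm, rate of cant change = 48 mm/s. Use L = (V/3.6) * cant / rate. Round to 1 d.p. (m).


Convert speed: V = 125 / 3.6 = 34.7222 m/s
L = 34.7222 * 80 / 48
L = 2777.7778 / 48
L = 57.9 m

57.9


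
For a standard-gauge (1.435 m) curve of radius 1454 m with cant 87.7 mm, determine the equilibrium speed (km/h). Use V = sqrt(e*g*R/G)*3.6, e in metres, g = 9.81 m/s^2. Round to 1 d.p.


Convert cant: e = 87.7 mm = 0.0877 m
V_ms = sqrt(0.0877 * 9.81 * 1454 / 1.435)
V_ms = sqrt(871.728222) = 29.525 m/s
V = 29.525 * 3.6 = 106.3 km/h

106.3


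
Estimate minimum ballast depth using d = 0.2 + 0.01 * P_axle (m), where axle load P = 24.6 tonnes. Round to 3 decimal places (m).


d = 0.2 + 0.01 * 24.6
d = 0.2 + 0.246
d = 0.446 m

0.446


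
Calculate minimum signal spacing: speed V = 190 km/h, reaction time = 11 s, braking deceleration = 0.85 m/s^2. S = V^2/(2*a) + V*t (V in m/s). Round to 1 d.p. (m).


V = 190 / 3.6 = 52.7778 m/s
Braking distance = 52.7778^2 / (2*0.85) = 1638.5258 m
Sighting distance = 52.7778 * 11 = 580.5556 m
S = 1638.5258 + 580.5556 = 2219.1 m

2219.1


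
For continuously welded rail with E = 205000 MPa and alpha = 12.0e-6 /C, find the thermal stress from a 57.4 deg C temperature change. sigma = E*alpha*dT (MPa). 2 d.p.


sigma = E * alpha * dT
sigma = 205000 * 12.0e-6 * 57.4
sigma = 2.46 * 57.4
sigma = 141.20 MPa

141.20


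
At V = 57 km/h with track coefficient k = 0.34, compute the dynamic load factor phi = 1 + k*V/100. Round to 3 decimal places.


phi = 1 + k * V / 100
phi = 1 + 0.34 * 57 / 100
phi = 1 + 0.1938
phi = 1.194

1.194


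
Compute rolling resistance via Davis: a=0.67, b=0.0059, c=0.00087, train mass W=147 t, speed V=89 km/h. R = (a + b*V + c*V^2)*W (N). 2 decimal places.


b*V = 0.0059 * 89 = 0.5251
c*V^2 = 0.00087 * 7921 = 6.89127
R_per_t = 0.67 + 0.5251 + 6.89127 = 8.08637 N/t
R_total = 8.08637 * 147 = 1188.70 N

1188.70


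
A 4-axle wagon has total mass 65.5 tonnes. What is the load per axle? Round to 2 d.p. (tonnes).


Load per axle = total weight / number of axles
Load = 65.5 / 4
Load = 16.38 tonnes

16.38


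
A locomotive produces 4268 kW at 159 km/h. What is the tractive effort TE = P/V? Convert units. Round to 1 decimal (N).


Convert: P = 4268 kW = 4268000 W
V = 159 / 3.6 = 44.1667 m/s
TE = 4268000 / 44.1667
TE = 96634.0 N

96634.0


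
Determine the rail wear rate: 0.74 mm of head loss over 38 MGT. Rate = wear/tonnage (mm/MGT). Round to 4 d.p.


Wear rate = total wear / cumulative tonnage
Rate = 0.74 / 38
Rate = 0.0195 mm/MGT

0.0195


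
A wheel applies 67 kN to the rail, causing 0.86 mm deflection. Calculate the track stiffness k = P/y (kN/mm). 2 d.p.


Track stiffness k = P / y
k = 67 / 0.86
k = 77.91 kN/mm

77.91


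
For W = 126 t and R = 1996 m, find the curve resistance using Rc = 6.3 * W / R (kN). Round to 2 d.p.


Rc = 6.3 * W / R
Rc = 6.3 * 126 / 1996
Rc = 793.8 / 1996
Rc = 0.40 kN

0.40


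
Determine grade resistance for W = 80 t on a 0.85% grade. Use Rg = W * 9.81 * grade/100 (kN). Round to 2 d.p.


Rg = W * 9.81 * grade / 100
Rg = 80 * 9.81 * 0.85 / 100
Rg = 784.8 * 0.0085
Rg = 6.67 kN

6.67


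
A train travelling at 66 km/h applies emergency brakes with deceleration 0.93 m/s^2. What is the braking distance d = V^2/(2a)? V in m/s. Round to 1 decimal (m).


Convert speed: V = 66 / 3.6 = 18.3333 m/s
V^2 = 336.1111
d = 336.1111 / (2 * 0.93)
d = 336.1111 / 1.86
d = 180.7 m

180.7


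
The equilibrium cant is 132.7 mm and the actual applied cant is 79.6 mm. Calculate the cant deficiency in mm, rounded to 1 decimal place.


Cant deficiency = equilibrium cant - actual cant
CD = 132.7 - 79.6
CD = 53.1 mm

53.1


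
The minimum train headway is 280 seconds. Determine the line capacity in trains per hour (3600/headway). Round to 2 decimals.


Capacity = 3600 / headway
Capacity = 3600 / 280
Capacity = 12.86 trains/hour

12.86
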